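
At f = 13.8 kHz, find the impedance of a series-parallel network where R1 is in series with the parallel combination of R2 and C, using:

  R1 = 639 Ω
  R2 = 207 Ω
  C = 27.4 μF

Step 1 — Angular frequency: ω = 2π·f = 2π·1.38e+04 = 8.671e+04 rad/s.
Step 2 — Component impedances:
  R1: Z = R = 639 Ω
  R2: Z = R = 207 Ω
  C: Z = 1/(jωC) = -j/(ω·C) = 0 - j0.4209 Ω
Step 3 — Parallel branch: R2 || C = 1/(1/R2 + 1/C) = 0.0008559 - j0.4209 Ω.
Step 4 — Series with R1: Z_total = R1 + (R2 || C) = 639 - j0.4209 Ω = 639∠-0.0° Ω.

Z = 639 - j0.4209 Ω = 639∠-0.0° Ω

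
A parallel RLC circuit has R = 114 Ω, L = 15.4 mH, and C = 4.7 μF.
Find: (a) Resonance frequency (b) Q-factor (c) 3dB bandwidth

Step 1 — Resonance: ω₀ = 1/√(LC) = 1/√(0.0154·4.7e-06) = 3717 rad/s.
Step 2 — f₀ = ω₀/(2π) = 591.6 Hz.
Step 3 — Parallel Q: Q = R/(ω₀L) = 114/(3717·0.0154) = 1.992.
Step 4 — Bandwidth: Δω = ω₀/Q = 1866 rad/s; BW = Δω/(2π) = 297 Hz.

(a) f₀ = 591.6 Hz  (b) Q = 1.992  (c) BW = 297 Hz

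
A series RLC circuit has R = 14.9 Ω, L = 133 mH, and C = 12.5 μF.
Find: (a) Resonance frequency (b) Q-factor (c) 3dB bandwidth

Step 1 — Resonance condition Im(Z)=0 gives ω₀ = 1/√(LC).
Step 2 — ω₀ = 1/√(0.133·1.25e-05) = 775.6 rad/s.
Step 3 — f₀ = ω₀/(2π) = 123.4 Hz.
Step 4 — Series Q: Q = ω₀L/R = 775.6·0.133/14.9 = 6.923.
Step 5 — 3dB bandwidth: Δω = ω₀/Q = 112 rad/s; BW = Δω/(2π) = 17.83 Hz.

(a) f₀ = 123.4 Hz  (b) Q = 6.923  (c) BW = 17.83 Hz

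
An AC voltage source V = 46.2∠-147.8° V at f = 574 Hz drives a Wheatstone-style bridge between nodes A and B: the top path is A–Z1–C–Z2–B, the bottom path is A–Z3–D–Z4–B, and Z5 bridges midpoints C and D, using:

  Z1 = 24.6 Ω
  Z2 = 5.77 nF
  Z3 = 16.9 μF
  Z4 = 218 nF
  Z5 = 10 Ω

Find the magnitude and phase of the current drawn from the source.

Step 1 — Angular frequency: ω = 2π·f = 2π·574 = 3607 rad/s.
Step 2 — Component impedances:
  Z1: Z = R = 24.6 Ω
  Z2: Z = 1/(jωC) = -j/(ω·C) = 0 - j4.805e+04 Ω
  Z3: Z = 1/(jωC) = -j/(ω·C) = 0 - j16.41 Ω
  Z4: Z = 1/(jωC) = -j/(ω·C) = 0 - j1272 Ω
  Z5: Z = R = 10 Ω
Step 3 — Bridge requires nodal analysis (the Z5 bridge couples midpoints C and D, so the two paths cannot be reduced to a simple series/parallel combination). Setting node B to ground and injecting 1 A at node A, the 3-node admittance system at A, C, D solves to V_A = Z_AB = 6.262 - j1252 Ω = 1252∠-89.7° Ω.
Step 4 — Source phasor: V = 46.2∠-147.8° V = -39.09 - j24.62 V.
Step 5 — Ohm's law: I = V / Z_total = (-39.09 - j24.62) / (6.262 - j1252) = 0.0195 - j0.03132 A.
Step 6 — Convert to polar: |I| = 0.03689 A, ∠I = -58.1°.

I = 0.03689∠-58.1° A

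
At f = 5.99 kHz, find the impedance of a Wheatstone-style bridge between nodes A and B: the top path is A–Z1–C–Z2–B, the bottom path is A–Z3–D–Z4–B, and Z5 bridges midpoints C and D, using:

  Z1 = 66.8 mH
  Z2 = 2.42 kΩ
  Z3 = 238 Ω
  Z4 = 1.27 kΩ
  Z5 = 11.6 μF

Step 1 — Angular frequency: ω = 2π·f = 2π·5990 = 3.764e+04 rad/s.
Step 2 — Component impedances:
  Z1: Z = jωL = j·3.764e+04·0.0668 = 0 + j2514 Ω
  Z2: Z = R = 2420 Ω
  Z3: Z = R = 238 Ω
  Z4: Z = R = 1270 Ω
  Z5: Z = 1/(jωC) = -j/(ω·C) = 0 - j2.291 Ω
Step 3 — Bridge requires nodal analysis (the Z5 bridge couples midpoints C and D, so the two paths cannot be reduced to a simple series/parallel combination). Setting node B to ground and injecting 1 A at node A, the 3-node admittance system at A, C, D solves to V_A = Z_AB = 1069 + j22.09 Ω = 1069∠1.2° Ω.

Z = 1069 + j22.09 Ω = 1069∠1.2° Ω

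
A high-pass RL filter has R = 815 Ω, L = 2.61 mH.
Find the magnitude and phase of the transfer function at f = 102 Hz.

Step 1 — Angular frequency: ω = 2π·102 = 640.9 rad/s.
Step 2 — Transfer function: H(jω) = jωL/(R + jωL).
Step 3 — Numerator jωL = j·1.673; denominator R + jωL = 815 + j1.673.
Step 4 — H = 4.212e-06 + j0.002052.
Step 5 — Magnitude: |H| = 0.002052 (-53.8 dB); phase: φ = 89.9°.

|H| = 0.002052 (-53.8 dB), φ = 89.9°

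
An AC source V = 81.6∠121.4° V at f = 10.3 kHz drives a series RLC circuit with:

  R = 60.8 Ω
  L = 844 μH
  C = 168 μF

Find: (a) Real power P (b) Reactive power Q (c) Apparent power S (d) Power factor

Step 1 — Angular frequency: ω = 2π·f = 2π·1.03e+04 = 6.472e+04 rad/s.
Step 2 — Component impedances:
  R: Z = R = 60.8 Ω
  L: Z = jωL = j·6.472e+04·0.000844 = 0 + j54.62 Ω
  C: Z = 1/(jωC) = -j/(ω·C) = 0 - j0.09198 Ω
Step 3 — Series combination: Z_total = R + L + C = 60.8 + j54.53 Ω = 81.67∠41.9° Ω.
Step 4 — Source phasor: V = 81.6∠121.4° V = -42.51 + j69.65 V.
Step 5 — Current: I = V / Z = 0.1819 + j0.9824 A = 0.9991∠79.5° A.
Step 6 — Complex power: S = V·I* = 60.7 + j54.44 VA.
Step 7 — Real power: P = Re(S) = 60.7 W.
Step 8 — Reactive power: Q = Im(S) = 54.44 VAR.
Step 9 — Apparent power: |S| = 81.53 VA.
Step 10 — Power factor: PF = P/|S| = 0.7445 (lagging).

(a) P = 60.7 W  (b) Q = 54.44 VAR  (c) S = 81.53 VA  (d) PF = 0.7445 (lagging)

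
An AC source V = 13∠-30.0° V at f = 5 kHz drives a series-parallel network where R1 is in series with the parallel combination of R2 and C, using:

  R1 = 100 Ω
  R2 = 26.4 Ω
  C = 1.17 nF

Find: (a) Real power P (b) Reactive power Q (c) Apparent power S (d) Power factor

Step 1 — Angular frequency: ω = 2π·f = 2π·5000 = 3.142e+04 rad/s.
Step 2 — Component impedances:
  R1: Z = R = 100 Ω
  R2: Z = R = 26.4 Ω
  C: Z = 1/(jωC) = -j/(ω·C) = 0 - j2.721e+04 Ω
Step 3 — Parallel branch: R2 || C = 1/(1/R2 + 1/C) = 26.4 - j0.02562 Ω.
Step 4 — Series with R1: Z_total = R1 + (R2 || C) = 126.4 - j0.02562 Ω = 126.4∠-0.0° Ω.
Step 5 — Source phasor: V = 13∠-30.0° V = 11.26 - j6.5 V.
Step 6 — Current: I = V / Z = 0.08908 - j0.05141 A = 0.1028∠-30.0° A.
Step 7 — Complex power: S = V·I* = 1.337 - j0.000271 VA.
Step 8 — Real power: P = Re(S) = 1.337 W.
Step 9 — Reactive power: Q = Im(S) = -0.000271 VAR.
Step 10 — Apparent power: |S| = 1.337 VA.
Step 11 — Power factor: PF = P/|S| = 1 (leading).

(a) P = 1.337 W  (b) Q = -0.000271 VAR  (c) S = 1.337 VA  (d) PF = 1 (leading)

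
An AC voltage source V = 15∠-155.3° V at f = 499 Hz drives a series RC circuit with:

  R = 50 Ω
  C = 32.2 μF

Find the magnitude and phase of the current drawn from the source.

Step 1 — Angular frequency: ω = 2π·f = 2π·499 = 3135 rad/s.
Step 2 — Component impedances:
  R: Z = R = 50 Ω
  C: Z = 1/(jωC) = -j/(ω·C) = 0 - j9.905 Ω
Step 3 — Series combination: Z_total = R + C = 50 - j9.905 Ω = 50.97∠-11.2° Ω.
Step 4 — Source phasor: V = 15∠-155.3° V = -13.63 - j6.268 V.
Step 5 — Ohm's law: I = V / Z_total = (-13.63 - j6.268) / (50 - j9.905) = -0.2384 - j0.1726 A.
Step 6 — Convert to polar: |I| = 0.2943 A, ∠I = -144.1°.

I = 0.2943∠-144.1° A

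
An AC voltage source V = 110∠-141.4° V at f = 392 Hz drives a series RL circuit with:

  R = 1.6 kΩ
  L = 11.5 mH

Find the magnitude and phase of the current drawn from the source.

Step 1 — Angular frequency: ω = 2π·f = 2π·392 = 2463 rad/s.
Step 2 — Component impedances:
  R: Z = R = 1600 Ω
  L: Z = jωL = j·2463·0.0115 = 0 + j28.32 Ω
Step 3 — Series combination: Z_total = R + L = 1600 + j28.32 Ω = 1600∠1.0° Ω.
Step 4 — Source phasor: V = 110∠-141.4° V = -85.97 - j68.63 V.
Step 5 — Ohm's law: I = V / Z_total = (-85.97 - j68.63) / (1600 + j28.32) = -0.05447 - j0.04193 A.
Step 6 — Convert to polar: |I| = 0.06874 A, ∠I = -142.4°.

I = 0.06874∠-142.4° A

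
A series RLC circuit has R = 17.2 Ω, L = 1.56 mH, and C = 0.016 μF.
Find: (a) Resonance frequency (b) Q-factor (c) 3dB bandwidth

Step 1 — Resonance: ω₀ = 1/√(LC) = 1/√(0.00156·1.6e-08) = 2.002e+05 rad/s.
Step 2 — f₀ = ω₀/(2π) = 3.186e+04 Hz.
Step 3 — Series Q: Q = ω₀L/R = 2.002e+05·0.00156/17.2 = 18.15.
Step 4 — Bandwidth: Δω = ω₀/Q = 1.103e+04 rad/s; BW = Δω/(2π) = 1755 Hz.

(a) f₀ = 3.186e+04 Hz  (b) Q = 18.15  (c) BW = 1755 Hz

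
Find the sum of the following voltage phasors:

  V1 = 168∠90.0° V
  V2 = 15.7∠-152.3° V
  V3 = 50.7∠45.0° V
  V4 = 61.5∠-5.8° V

Step 1 — Convert each phasor to rectangular form:
  V1 = 168·(cos(90.0°) + j·sin(90.0°)) = 0 + j168 V
  V2 = 15.7·(cos(-152.3°) + j·sin(-152.3°)) = -13.9 - j7.298 V
  V3 = 50.7·(cos(45.0°) + j·sin(45.0°)) = 35.85 + j35.85 V
  V4 = 61.5·(cos(-5.8°) + j·sin(-5.8°)) = 61.19 - j6.215 V
Step 2 — Sum components: V_total = 83.13 + j190.3 V.
Step 3 — Convert to polar: |V_total| = 207.7 V, ∠V_total = 66.4°.

V_total = 207.7∠66.4° V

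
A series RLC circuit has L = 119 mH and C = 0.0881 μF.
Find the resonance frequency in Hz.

Step 1 — Resonance condition Im(Z)=0 gives ω₀ = 1/√(LC).
Step 2 — ω₀ = 1/√(0.119·8.81e-08) = 9766 rad/s.
Step 3 — f₀ = ω₀/(2π) = 1554 Hz.

f₀ = 1554 Hz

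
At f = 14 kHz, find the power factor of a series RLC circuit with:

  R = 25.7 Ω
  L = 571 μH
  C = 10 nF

Step 1 — Angular frequency: ω = 2π·f = 2π·1.4e+04 = 8.796e+04 rad/s.
Step 2 — Component impedances:
  R: Z = R = 25.7 Ω
  L: Z = jωL = j·8.796e+04·0.000571 = 0 + j50.23 Ω
  C: Z = 1/(jωC) = -j/(ω·C) = 0 - j1137 Ω
Step 3 — Series combination: Z_total = R + L + C = 25.7 - j1087 Ω = 1087∠-88.6° Ω.
Step 4 — Power factor: PF = cos(φ) = Re(Z)/|Z| = 25.7/1086.9 = 0.02365.
Step 5 — Type: Im(Z) = -1087 ⇒ leading (phase φ = -88.6°).

PF = 0.02365 (leading, φ = -88.6°)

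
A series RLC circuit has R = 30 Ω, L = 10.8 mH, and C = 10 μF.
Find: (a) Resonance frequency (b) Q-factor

Step 1 — Resonance condition Im(Z)=0 gives ω₀ = 1/√(LC).
Step 2 — ω₀ = 1/√(0.0108·1e-05) = 3043 rad/s.
Step 3 — f₀ = ω₀/(2π) = 484.3 Hz.
Step 4 — Series Q: Q = ω₀L/R = 3043·0.0108/30 = 1.095.

(a) f₀ = 484.3 Hz  (b) Q = 1.095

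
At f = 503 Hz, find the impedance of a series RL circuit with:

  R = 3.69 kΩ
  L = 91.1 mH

Step 1 — Angular frequency: ω = 2π·f = 2π·503 = 3160 rad/s.
Step 2 — Component impedances:
  R: Z = R = 3690 Ω
  L: Z = jωL = j·3160·0.0911 = 0 + j287.9 Ω
Step 3 — Series combination: Z_total = R + L = 3690 + j287.9 Ω = 3701∠4.5° Ω.

Z = 3690 + j287.9 Ω = 3701∠4.5° Ω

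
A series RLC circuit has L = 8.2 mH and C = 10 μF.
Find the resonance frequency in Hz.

Step 1 — Resonance condition Im(Z)=0 gives ω₀ = 1/√(LC).
Step 2 — ω₀ = 1/√(0.0082·1e-05) = 3492 rad/s.
Step 3 — f₀ = ω₀/(2π) = 555.8 Hz.

f₀ = 555.8 Hz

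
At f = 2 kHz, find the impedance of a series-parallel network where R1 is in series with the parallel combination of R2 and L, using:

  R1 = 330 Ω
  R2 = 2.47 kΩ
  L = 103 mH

Step 1 — Angular frequency: ω = 2π·f = 2π·2000 = 1.257e+04 rad/s.
Step 2 — Component impedances:
  R1: Z = R = 330 Ω
  R2: Z = R = 2470 Ω
  L: Z = jωL = j·1.257e+04·0.103 = 0 + j1294 Ω
Step 3 — Parallel branch: R2 || L = 1/(1/R2 + 1/L) = 532.1 + j1015 Ω.
Step 4 — Series with R1: Z_total = R1 + (R2 || L) = 862.1 + j1015 Ω = 1332∠49.7° Ω.

Z = 862.1 + j1015 Ω = 1332∠49.7° Ω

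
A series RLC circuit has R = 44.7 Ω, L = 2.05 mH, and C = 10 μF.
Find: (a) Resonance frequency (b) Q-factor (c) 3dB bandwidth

Step 1 — Resonance condition Im(Z)=0 gives ω₀ = 1/√(LC).
Step 2 — ω₀ = 1/√(0.00205·1e-05) = 6984 rad/s.
Step 3 — f₀ = ω₀/(2π) = 1112 Hz.
Step 4 — Series Q: Q = ω₀L/R = 6984·0.00205/44.7 = 0.3203.
Step 5 — 3dB bandwidth: Δω = ω₀/Q = 2.18e+04 rad/s; BW = Δω/(2π) = 3470 Hz.

(a) f₀ = 1112 Hz  (b) Q = 0.3203  (c) BW = 3470 Hz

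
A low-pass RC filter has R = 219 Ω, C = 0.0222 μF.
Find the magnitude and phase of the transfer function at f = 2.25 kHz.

Step 1 — Angular frequency: ω = 2π·2250 = 1.414e+04 rad/s.
Step 2 — Transfer function: H(jω) = 1/(1 + jωRC).
Step 3 — Denominator: 1 + jωRC = 1 + j·1.414e+04·219·2.22e-08 = 1 + j0.06873.
Step 4 — H = 0.9953 - j0.06841.
Step 5 — Magnitude: |H| = 0.9976 (-0.0 dB); phase: φ = -3.9°.

|H| = 0.9976 (-0.0 dB), φ = -3.9°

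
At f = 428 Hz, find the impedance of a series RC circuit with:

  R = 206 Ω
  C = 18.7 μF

Step 1 — Angular frequency: ω = 2π·f = 2π·428 = 2689 rad/s.
Step 2 — Component impedances:
  R: Z = R = 206 Ω
  C: Z = 1/(jωC) = -j/(ω·C) = 0 - j19.89 Ω
Step 3 — Series combination: Z_total = R + C = 206 - j19.89 Ω = 207∠-5.5° Ω.

Z = 206 - j19.89 Ω = 207∠-5.5° Ω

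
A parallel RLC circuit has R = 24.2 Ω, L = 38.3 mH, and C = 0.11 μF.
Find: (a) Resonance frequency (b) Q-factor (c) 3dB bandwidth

Step 1 — Resonance: ω₀ = 1/√(LC) = 1/√(0.0383·1.1e-07) = 1.541e+04 rad/s.
Step 2 — f₀ = ω₀/(2π) = 2452 Hz.
Step 3 — Parallel Q: Q = R/(ω₀L) = 24.2/(1.541e+04·0.0383) = 0.04101.
Step 4 — Bandwidth: Δω = ω₀/Q = 3.757e+05 rad/s; BW = Δω/(2π) = 5.979e+04 Hz.

(a) f₀ = 2452 Hz  (b) Q = 0.04101  (c) BW = 5.979e+04 Hz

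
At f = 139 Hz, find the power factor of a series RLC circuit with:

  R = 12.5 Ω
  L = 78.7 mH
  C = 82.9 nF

Step 1 — Angular frequency: ω = 2π·f = 2π·139 = 873.4 rad/s.
Step 2 — Component impedances:
  R: Z = R = 12.5 Ω
  L: Z = jωL = j·873.4·0.0787 = 0 + j68.73 Ω
  C: Z = 1/(jωC) = -j/(ω·C) = 0 - j1.381e+04 Ω
Step 3 — Series combination: Z_total = R + L + C = 12.5 - j1.374e+04 Ω = 1.374e+04∠-89.9° Ω.
Step 4 — Power factor: PF = cos(φ) = Re(Z)/|Z| = 12.5/13743.1 = 0.0009095.
Step 5 — Type: Im(Z) = -1.374e+04 ⇒ leading (phase φ = -89.9°).

PF = 0.0009095 (leading, φ = -89.9°)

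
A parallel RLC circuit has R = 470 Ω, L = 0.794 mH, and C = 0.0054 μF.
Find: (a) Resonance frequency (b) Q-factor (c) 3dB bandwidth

Step 1 — Resonance: ω₀ = 1/√(LC) = 1/√(0.000794·5.4e-09) = 4.829e+05 rad/s.
Step 2 — f₀ = ω₀/(2π) = 7.686e+04 Hz.
Step 3 — Parallel Q: Q = R/(ω₀L) = 470/(4.829e+05·0.000794) = 1.226.
Step 4 — Bandwidth: Δω = ω₀/Q = 3.94e+05 rad/s; BW = Δω/(2π) = 6.271e+04 Hz.

(a) f₀ = 7.686e+04 Hz  (b) Q = 1.226  (c) BW = 6.271e+04 Hz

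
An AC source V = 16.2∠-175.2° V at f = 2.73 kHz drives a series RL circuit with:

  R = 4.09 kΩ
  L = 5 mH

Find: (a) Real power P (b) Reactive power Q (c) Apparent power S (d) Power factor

Step 1 — Angular frequency: ω = 2π·f = 2π·2730 = 1.715e+04 rad/s.
Step 2 — Component impedances:
  R: Z = R = 4090 Ω
  L: Z = jωL = j·1.715e+04·0.005 = 0 + j85.77 Ω
Step 3 — Series combination: Z_total = R + L = 4090 + j85.77 Ω = 4091∠1.2° Ω.
Step 4 — Source phasor: V = 16.2∠-175.2° V = -16.14 - j1.356 V.
Step 5 — Current: I = V / Z = -0.003952 - j0.0002486 A = 0.00396∠-176.4° A.
Step 6 — Complex power: S = V·I* = 0.06414 + j0.001345 VA.
Step 7 — Real power: P = Re(S) = 0.06414 W.
Step 8 — Reactive power: Q = Im(S) = 0.001345 VAR.
Step 9 — Apparent power: |S| = 0.06415 VA.
Step 10 — Power factor: PF = P/|S| = 0.9998 (lagging).

(a) P = 0.06414 W  (b) Q = 0.001345 VAR  (c) S = 0.06415 VA  (d) PF = 0.9998 (lagging)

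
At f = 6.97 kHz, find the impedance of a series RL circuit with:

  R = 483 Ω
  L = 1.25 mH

Step 1 — Angular frequency: ω = 2π·f = 2π·6970 = 4.379e+04 rad/s.
Step 2 — Component impedances:
  R: Z = R = 483 Ω
  L: Z = jωL = j·4.379e+04·0.00125 = 0 + j54.74 Ω
Step 3 — Series combination: Z_total = R + L = 483 + j54.74 Ω = 486.1∠6.5° Ω.

Z = 483 + j54.74 Ω = 486.1∠6.5° Ω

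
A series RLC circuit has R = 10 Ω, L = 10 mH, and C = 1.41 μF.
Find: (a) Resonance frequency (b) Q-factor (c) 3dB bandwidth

Step 1 — Resonance: ω₀ = 1/√(LC) = 1/√(0.01·1.41e-06) = 8422 rad/s.
Step 2 — f₀ = ω₀/(2π) = 1340 Hz.
Step 3 — Series Q: Q = ω₀L/R = 8422·0.01/10 = 8.422.
Step 4 — Bandwidth: Δω = ω₀/Q = 1000 rad/s; BW = Δω/(2π) = 159.2 Hz.

(a) f₀ = 1340 Hz  (b) Q = 8.422  (c) BW = 159.2 Hz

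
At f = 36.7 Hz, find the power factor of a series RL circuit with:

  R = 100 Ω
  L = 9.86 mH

Step 1 — Angular frequency: ω = 2π·f = 2π·36.7 = 230.6 rad/s.
Step 2 — Component impedances:
  R: Z = R = 100 Ω
  L: Z = jωL = j·230.6·0.00986 = 0 + j2.274 Ω
Step 3 — Series combination: Z_total = R + L = 100 + j2.274 Ω = 100∠1.3° Ω.
Step 4 — Power factor: PF = cos(φ) = Re(Z)/|Z| = 100/100.03 = 0.9997.
Step 5 — Type: Im(Z) = 2.274 ⇒ lagging (phase φ = 1.3°).

PF = 0.9997 (lagging, φ = 1.3°)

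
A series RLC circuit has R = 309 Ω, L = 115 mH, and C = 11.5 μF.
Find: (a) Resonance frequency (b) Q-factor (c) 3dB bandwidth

Step 1 — Resonance: ω₀ = 1/√(LC) = 1/√(0.115·1.15e-05) = 869.6 rad/s.
Step 2 — f₀ = ω₀/(2π) = 138.4 Hz.
Step 3 — Series Q: Q = ω₀L/R = 869.6·0.115/309 = 0.3236.
Step 4 — Bandwidth: Δω = ω₀/Q = 2687 rad/s; BW = Δω/(2π) = 427.6 Hz.

(a) f₀ = 138.4 Hz  (b) Q = 0.3236  (c) BW = 427.6 Hz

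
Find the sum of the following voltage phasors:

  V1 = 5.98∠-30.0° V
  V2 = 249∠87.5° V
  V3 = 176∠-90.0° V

Step 1 — Convert each phasor to rectangular form:
  V1 = 5.98·(cos(-30.0°) + j·sin(-30.0°)) = 5.179 - j2.99 V
  V2 = 249·(cos(87.5°) + j·sin(87.5°)) = 10.86 + j248.8 V
  V3 = 176·(cos(-90.0°) + j·sin(-90.0°)) = 0 - j176 V
Step 2 — Sum components: V_total = 16.04 + j69.77 V.
Step 3 — Convert to polar: |V_total| = 71.59 V, ∠V_total = 77.1°.

V_total = 71.59∠77.1° V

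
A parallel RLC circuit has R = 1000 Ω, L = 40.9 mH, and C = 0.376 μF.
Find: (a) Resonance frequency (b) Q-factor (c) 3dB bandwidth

Step 1 — Resonance: ω₀ = 1/√(LC) = 1/√(0.0409·3.76e-07) = 8064 rad/s.
Step 2 — f₀ = ω₀/(2π) = 1283 Hz.
Step 3 — Parallel Q: Q = R/(ω₀L) = 1000/(8064·0.0409) = 3.032.
Step 4 — Bandwidth: Δω = ω₀/Q = 2660 rad/s; BW = Δω/(2π) = 423.3 Hz.

(a) f₀ = 1283 Hz  (b) Q = 3.032  (c) BW = 423.3 Hz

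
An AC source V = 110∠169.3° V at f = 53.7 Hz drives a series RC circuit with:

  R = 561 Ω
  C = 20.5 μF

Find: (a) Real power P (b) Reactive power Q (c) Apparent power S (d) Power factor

Step 1 — Angular frequency: ω = 2π·f = 2π·53.7 = 337.4 rad/s.
Step 2 — Component impedances:
  R: Z = R = 561 Ω
  C: Z = 1/(jωC) = -j/(ω·C) = 0 - j144.6 Ω
Step 3 — Series combination: Z_total = R + C = 561 - j144.6 Ω = 579.3∠-14.5° Ω.
Step 4 — Source phasor: V = 110∠169.3° V = -108.1 + j20.42 V.
Step 5 — Current: I = V / Z = -0.1895 - j0.01242 A = 0.1899∠-176.2° A.
Step 6 — Complex power: S = V·I* = 20.23 - j5.212 VA.
Step 7 — Real power: P = Re(S) = 20.23 W.
Step 8 — Reactive power: Q = Im(S) = -5.212 VAR.
Step 9 — Apparent power: |S| = 20.89 VA.
Step 10 — Power factor: PF = P/|S| = 0.9684 (leading).

(a) P = 20.23 W  (b) Q = -5.212 VAR  (c) S = 20.89 VA  (d) PF = 0.9684 (leading)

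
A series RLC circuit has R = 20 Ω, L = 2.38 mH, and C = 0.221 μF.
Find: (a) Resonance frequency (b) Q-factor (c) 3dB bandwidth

Step 1 — Resonance condition Im(Z)=0 gives ω₀ = 1/√(LC).
Step 2 — ω₀ = 1/√(0.00238·2.21e-07) = 4.36e+04 rad/s.
Step 3 — f₀ = ω₀/(2π) = 6940 Hz.
Step 4 — Series Q: Q = ω₀L/R = 4.36e+04·0.00238/20 = 5.189.
Step 5 — 3dB bandwidth: Δω = ω₀/Q = 8403 rad/s; BW = Δω/(2π) = 1337 Hz.

(a) f₀ = 6940 Hz  (b) Q = 5.189  (c) BW = 1337 Hz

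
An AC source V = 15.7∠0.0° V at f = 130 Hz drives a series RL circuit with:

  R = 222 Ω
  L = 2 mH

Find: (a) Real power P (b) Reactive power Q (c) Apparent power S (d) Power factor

Step 1 — Angular frequency: ω = 2π·f = 2π·130 = 816.8 rad/s.
Step 2 — Component impedances:
  R: Z = R = 222 Ω
  L: Z = jωL = j·816.8·0.002 = 0 + j1.634 Ω
Step 3 — Series combination: Z_total = R + L = 222 + j1.634 Ω = 222∠0.4° Ω.
Step 4 — Source phasor: V = 15.7∠0.0° V = 15.7 V.
Step 5 — Current: I = V / Z = 0.07072 - j0.0005204 A = 0.07072∠-0.4° A.
Step 6 — Complex power: S = V·I* = 1.11 + j0.00817 VA.
Step 7 — Real power: P = Re(S) = 1.11 W.
Step 8 — Reactive power: Q = Im(S) = 0.00817 VAR.
Step 9 — Apparent power: |S| = 1.11 VA.
Step 10 — Power factor: PF = P/|S| = 1 (lagging).

(a) P = 1.11 W  (b) Q = 0.00817 VAR  (c) S = 1.11 VA  (d) PF = 1 (lagging)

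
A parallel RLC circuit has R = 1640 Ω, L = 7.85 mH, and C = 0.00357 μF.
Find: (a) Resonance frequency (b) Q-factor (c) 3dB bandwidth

Step 1 — Resonance: ω₀ = 1/√(LC) = 1/√(0.00785·3.57e-09) = 1.889e+05 rad/s.
Step 2 — f₀ = ω₀/(2π) = 3.006e+04 Hz.
Step 3 — Parallel Q: Q = R/(ω₀L) = 1640/(1.889e+05·0.00785) = 1.106.
Step 4 — Bandwidth: Δω = ω₀/Q = 1.708e+05 rad/s; BW = Δω/(2π) = 2.718e+04 Hz.

(a) f₀ = 3.006e+04 Hz  (b) Q = 1.106  (c) BW = 2.718e+04 Hz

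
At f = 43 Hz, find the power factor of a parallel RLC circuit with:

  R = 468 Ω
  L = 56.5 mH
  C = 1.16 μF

Step 1 — Angular frequency: ω = 2π·f = 2π·43 = 270.2 rad/s.
Step 2 — Component impedances:
  R: Z = R = 468 Ω
  L: Z = jωL = j·270.2·0.0565 = 0 + j15.26 Ω
  C: Z = 1/(jωC) = -j/(ω·C) = 0 - j3191 Ω
Step 3 — Parallel combination: 1/Z_total = 1/R + 1/L + 1/C; Z_total = 0.5022 + j15.32 Ω = 15.33∠88.1° Ω.
Step 4 — Power factor: PF = cos(φ) = Re(Z)/|Z| = 0.5022/15.33 = 0.03276.
Step 5 — Type: Im(Z) = 15.32 ⇒ lagging (phase φ = 88.1°).

PF = 0.03276 (lagging, φ = 88.1°)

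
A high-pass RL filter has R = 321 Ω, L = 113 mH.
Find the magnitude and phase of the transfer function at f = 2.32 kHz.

Step 1 — Angular frequency: ω = 2π·2320 = 1.458e+04 rad/s.
Step 2 — Transfer function: H(jω) = jωL/(R + jωL).
Step 3 — Numerator jωL = j·1647; denominator R + jωL = 321 + j1647.
Step 4 — H = 0.9634 + j0.1877.
Step 5 — Magnitude: |H| = 0.9815 (-0.2 dB); phase: φ = 11.0°.

|H| = 0.9815 (-0.2 dB), φ = 11.0°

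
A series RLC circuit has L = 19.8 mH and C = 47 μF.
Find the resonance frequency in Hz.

Step 1 — Resonance condition Im(Z)=0 gives ω₀ = 1/√(LC).
Step 2 — ω₀ = 1/√(0.0198·4.7e-05) = 1037 rad/s.
Step 3 — f₀ = ω₀/(2π) = 165 Hz.

f₀ = 165 Hz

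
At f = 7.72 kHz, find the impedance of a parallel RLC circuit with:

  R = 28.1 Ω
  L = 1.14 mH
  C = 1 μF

Step 1 — Angular frequency: ω = 2π·f = 2π·7720 = 4.851e+04 rad/s.
Step 2 — Component impedances:
  R: Z = R = 28.1 Ω
  L: Z = jωL = j·4.851e+04·0.00114 = 0 + j55.3 Ω
  C: Z = 1/(jωC) = -j/(ω·C) = 0 - j20.62 Ω
Step 3 — Parallel combination: 1/Z_total = 1/R + 1/L + 1/C; Z_total = 16.24 - j13.88 Ω = 21.36∠-40.5° Ω.

Z = 16.24 - j13.88 Ω = 21.36∠-40.5° Ω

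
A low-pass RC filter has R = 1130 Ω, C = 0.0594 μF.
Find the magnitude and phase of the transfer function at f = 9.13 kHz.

Step 1 — Angular frequency: ω = 2π·9130 = 5.737e+04 rad/s.
Step 2 — Transfer function: H(jω) = 1/(1 + jωRC).
Step 3 — Denominator: 1 + jωRC = 1 + j·5.737e+04·1130·5.94e-08 = 1 + j3.85.
Step 4 — H = 0.06319 - j0.2433.
Step 5 — Magnitude: |H| = 0.2514 (-12.0 dB); phase: φ = -75.4°.

|H| = 0.2514 (-12.0 dB), φ = -75.4°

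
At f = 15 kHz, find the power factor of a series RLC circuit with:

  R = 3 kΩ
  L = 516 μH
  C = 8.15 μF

Step 1 — Angular frequency: ω = 2π·f = 2π·1.5e+04 = 9.425e+04 rad/s.
Step 2 — Component impedances:
  R: Z = R = 3000 Ω
  L: Z = jωL = j·9.425e+04·0.000516 = 0 + j48.63 Ω
  C: Z = 1/(jωC) = -j/(ω·C) = 0 - j1.302 Ω
Step 3 — Series combination: Z_total = R + L + C = 3000 + j47.33 Ω = 3000∠0.9° Ω.
Step 4 — Power factor: PF = cos(φ) = Re(Z)/|Z| = 3000/3000.4 = 0.9999.
Step 5 — Type: Im(Z) = 47.33 ⇒ lagging (phase φ = 0.9°).

PF = 0.9999 (lagging, φ = 0.9°)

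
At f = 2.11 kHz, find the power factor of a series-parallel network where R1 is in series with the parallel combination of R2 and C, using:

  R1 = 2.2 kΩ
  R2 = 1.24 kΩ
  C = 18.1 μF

Step 1 — Angular frequency: ω = 2π·f = 2π·2110 = 1.326e+04 rad/s.
Step 2 — Component impedances:
  R1: Z = R = 2200 Ω
  R2: Z = R = 1240 Ω
  C: Z = 1/(jωC) = -j/(ω·C) = 0 - j4.167 Ω
Step 3 — Parallel branch: R2 || C = 1/(1/R2 + 1/C) = 0.01401 - j4.167 Ω.
Step 4 — Series with R1: Z_total = R1 + (R2 || C) = 2200 - j4.167 Ω = 2200∠-0.1° Ω.
Step 5 — Power factor: PF = cos(φ) = Re(Z)/|Z| = 2200/2200 = 1.
Step 6 — Type: Im(Z) = -4.167 ⇒ leading (phase φ = -0.1°).

PF = 1 (leading, φ = -0.1°)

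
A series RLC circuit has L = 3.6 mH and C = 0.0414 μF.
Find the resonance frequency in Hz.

Step 1 — Resonance condition Im(Z)=0 gives ω₀ = 1/√(LC).
Step 2 — ω₀ = 1/√(0.0036·4.14e-08) = 8.191e+04 rad/s.
Step 3 — f₀ = ω₀/(2π) = 1.304e+04 Hz.

f₀ = 1.304e+04 Hz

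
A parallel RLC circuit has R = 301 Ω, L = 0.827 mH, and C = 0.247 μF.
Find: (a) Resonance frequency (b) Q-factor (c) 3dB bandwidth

Step 1 — Resonance: ω₀ = 1/√(LC) = 1/√(0.000827·2.47e-07) = 6.997e+04 rad/s.
Step 2 — f₀ = ω₀/(2π) = 1.114e+04 Hz.
Step 3 — Parallel Q: Q = R/(ω₀L) = 301/(6.997e+04·0.000827) = 5.202.
Step 4 — Bandwidth: Δω = ω₀/Q = 1.345e+04 rad/s; BW = Δω/(2π) = 2141 Hz.

(a) f₀ = 1.114e+04 Hz  (b) Q = 5.202  (c) BW = 2141 Hz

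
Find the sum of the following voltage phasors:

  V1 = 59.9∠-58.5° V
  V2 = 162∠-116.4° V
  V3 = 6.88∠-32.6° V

Step 1 — Convert each phasor to rectangular form:
  V1 = 59.9·(cos(-58.5°) + j·sin(-58.5°)) = 31.3 - j51.07 V
  V2 = 162·(cos(-116.4°) + j·sin(-116.4°)) = -72.03 - j145.1 V
  V3 = 6.88·(cos(-32.6°) + j·sin(-32.6°)) = 5.796 - j3.707 V
Step 2 — Sum components: V_total = -34.94 - j199.9 V.
Step 3 — Convert to polar: |V_total| = 202.9 V, ∠V_total = -99.9°.

V_total = 202.9∠-99.9° V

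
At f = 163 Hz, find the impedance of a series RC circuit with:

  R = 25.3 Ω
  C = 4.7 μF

Step 1 — Angular frequency: ω = 2π·f = 2π·163 = 1024 rad/s.
Step 2 — Component impedances:
  R: Z = R = 25.3 Ω
  C: Z = 1/(jωC) = -j/(ω·C) = 0 - j207.7 Ω
Step 3 — Series combination: Z_total = R + C = 25.3 - j207.7 Ω = 209.3∠-83.1° Ω.

Z = 25.3 - j207.7 Ω = 209.3∠-83.1° Ω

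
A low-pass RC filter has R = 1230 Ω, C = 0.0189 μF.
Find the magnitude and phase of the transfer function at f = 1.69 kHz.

Step 1 — Angular frequency: ω = 2π·1690 = 1.062e+04 rad/s.
Step 2 — Transfer function: H(jω) = 1/(1 + jωRC).
Step 3 — Denominator: 1 + jωRC = 1 + j·1.062e+04·1230·1.89e-08 = 1 + j0.2469.
Step 4 — H = 0.9426 - j0.2327.
Step 5 — Magnitude: |H| = 0.9709 (-0.3 dB); phase: φ = -13.9°.

|H| = 0.9709 (-0.3 dB), φ = -13.9°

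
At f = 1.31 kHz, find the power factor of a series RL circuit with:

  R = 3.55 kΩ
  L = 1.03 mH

Step 1 — Angular frequency: ω = 2π·f = 2π·1310 = 8231 rad/s.
Step 2 — Component impedances:
  R: Z = R = 3550 Ω
  L: Z = jωL = j·8231·0.00103 = 0 + j8.478 Ω
Step 3 — Series combination: Z_total = R + L = 3550 + j8.478 Ω = 3550∠0.1° Ω.
Step 4 — Power factor: PF = cos(φ) = Re(Z)/|Z| = 3550/3550 = 1.
Step 5 — Type: Im(Z) = 8.478 ⇒ lagging (phase φ = 0.1°).

PF = 1 (lagging, φ = 0.1°)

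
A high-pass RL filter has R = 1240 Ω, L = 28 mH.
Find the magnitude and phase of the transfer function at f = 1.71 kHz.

Step 1 — Angular frequency: ω = 2π·1710 = 1.074e+04 rad/s.
Step 2 — Transfer function: H(jω) = jωL/(R + jωL).
Step 3 — Numerator jωL = j·300.8; denominator R + jωL = 1240 + j300.8.
Step 4 — H = 0.05559 + j0.2291.
Step 5 — Magnitude: |H| = 0.2358 (-12.6 dB); phase: φ = 76.4°.

|H| = 0.2358 (-12.6 dB), φ = 76.4°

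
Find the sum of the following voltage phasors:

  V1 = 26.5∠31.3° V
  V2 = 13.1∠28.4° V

Step 1 — Convert each phasor to rectangular form:
  V1 = 26.5·(cos(31.3°) + j·sin(31.3°)) = 22.64 + j13.77 V
  V2 = 13.1·(cos(28.4°) + j·sin(28.4°)) = 11.52 + j6.231 V
Step 2 — Sum components: V_total = 34.17 + j20 V.
Step 3 — Convert to polar: |V_total| = 39.59 V, ∠V_total = 30.3°.

V_total = 39.59∠30.3° V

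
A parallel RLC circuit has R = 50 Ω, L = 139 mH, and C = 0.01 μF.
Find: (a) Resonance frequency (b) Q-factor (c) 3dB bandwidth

Step 1 — Resonance: ω₀ = 1/√(LC) = 1/√(0.139·1e-08) = 2.682e+04 rad/s.
Step 2 — f₀ = ω₀/(2π) = 4269 Hz.
Step 3 — Parallel Q: Q = R/(ω₀L) = 50/(2.682e+04·0.139) = 0.01341.
Step 4 — Bandwidth: Δω = ω₀/Q = 2e+06 rad/s; BW = Δω/(2π) = 3.183e+05 Hz.

(a) f₀ = 4269 Hz  (b) Q = 0.01341  (c) BW = 3.183e+05 Hz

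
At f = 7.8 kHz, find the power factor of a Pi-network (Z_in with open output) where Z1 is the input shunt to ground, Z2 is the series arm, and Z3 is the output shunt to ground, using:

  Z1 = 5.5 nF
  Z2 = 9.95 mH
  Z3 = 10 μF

Step 1 — Angular frequency: ω = 2π·f = 2π·7800 = 4.901e+04 rad/s.
Step 2 — Component impedances:
  Z1: Z = 1/(jωC) = -j/(ω·C) = 0 - j3710 Ω
  Z2: Z = jωL = j·4.901e+04·0.00995 = 0 + j487.6 Ω
  Z3: Z = 1/(jωC) = -j/(ω·C) = 0 - j2.04 Ω
Step 3 — With open output, the series arm Z2 and the output shunt Z3 appear in series to ground: Z2 + Z3 = 0 + j485.6 Ω.
Step 4 — Parallel with input shunt Z1: Z_in = Z1 || (Z2 + Z3) = 0 + j558.7 Ω = 558.7∠90.0° Ω.
Step 5 — Power factor: PF = cos(φ) = Re(Z)/|Z| = -0/558.7 = -0.
Step 6 — Type: Im(Z) = 558.7 ⇒ lagging (phase φ = 90.0°).

PF = -0 (lagging, φ = 90.0°)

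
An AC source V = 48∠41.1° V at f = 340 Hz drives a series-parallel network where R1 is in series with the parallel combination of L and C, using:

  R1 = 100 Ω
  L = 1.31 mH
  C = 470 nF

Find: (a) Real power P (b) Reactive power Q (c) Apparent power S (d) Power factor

Step 1 — Angular frequency: ω = 2π·f = 2π·340 = 2136 rad/s.
Step 2 — Component impedances:
  R1: Z = R = 100 Ω
  L: Z = jωL = j·2136·0.00131 = 0 + j2.799 Ω
  C: Z = 1/(jωC) = -j/(ω·C) = 0 - j996 Ω
Step 3 — Parallel branch: L || C = 1/(1/L + 1/C) = 0 + j2.806 Ω.
Step 4 — Series with R1: Z_total = R1 + (L || C) = 100 + j2.806 Ω = 100∠1.6° Ω.
Step 5 — Source phasor: V = 48∠41.1° V = 36.17 + j31.55 V.
Step 6 — Current: I = V / Z = 0.3703 + j0.3051 A = 0.4798∠39.5° A.
Step 7 — Complex power: S = V·I* = 23.02 + j0.6461 VA.
Step 8 — Real power: P = Re(S) = 23.02 W.
Step 9 — Reactive power: Q = Im(S) = 0.6461 VAR.
Step 10 — Apparent power: |S| = 23.03 VA.
Step 11 — Power factor: PF = P/|S| = 0.9996 (lagging).

(a) P = 23.02 W  (b) Q = 0.6461 VAR  (c) S = 23.03 VA  (d) PF = 0.9996 (lagging)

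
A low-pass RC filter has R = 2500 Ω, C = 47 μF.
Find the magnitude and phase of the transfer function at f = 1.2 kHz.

Step 1 — Angular frequency: ω = 2π·1200 = 7540 rad/s.
Step 2 — Transfer function: H(jω) = 1/(1 + jωRC).
Step 3 — Denominator: 1 + jωRC = 1 + j·7540·2500·4.7e-05 = 1 + j885.9.
Step 4 — H = 1.274e-06 - j0.001129.
Step 5 — Magnitude: |H| = 0.001129 (-58.9 dB); phase: φ = -89.9°.

|H| = 0.001129 (-58.9 dB), φ = -89.9°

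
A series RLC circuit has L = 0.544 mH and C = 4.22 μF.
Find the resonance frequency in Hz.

Step 1 — Resonance condition Im(Z)=0 gives ω₀ = 1/√(LC).
Step 2 — ω₀ = 1/√(0.000544·4.22e-06) = 2.087e+04 rad/s.
Step 3 — f₀ = ω₀/(2π) = 3322 Hz.

f₀ = 3322 Hz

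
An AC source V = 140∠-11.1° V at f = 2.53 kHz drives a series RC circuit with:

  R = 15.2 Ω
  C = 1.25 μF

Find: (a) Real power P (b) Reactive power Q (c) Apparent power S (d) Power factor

Step 1 — Angular frequency: ω = 2π·f = 2π·2530 = 1.59e+04 rad/s.
Step 2 — Component impedances:
  R: Z = R = 15.2 Ω
  C: Z = 1/(jωC) = -j/(ω·C) = 0 - j50.33 Ω
Step 3 — Series combination: Z_total = R + C = 15.2 - j50.33 Ω = 52.57∠-73.2° Ω.
Step 4 — Source phasor: V = 140∠-11.1° V = 137.4 - j26.95 V.
Step 5 — Current: I = V / Z = 1.246 + j2.353 A = 2.663∠62.1° A.
Step 6 — Complex power: S = V·I* = 107.8 - j356.9 VA.
Step 7 — Real power: P = Re(S) = 107.8 W.
Step 8 — Reactive power: Q = Im(S) = -356.9 VAR.
Step 9 — Apparent power: |S| = 372.8 VA.
Step 10 — Power factor: PF = P/|S| = 0.2891 (leading).

(a) P = 107.8 W  (b) Q = -356.9 VAR  (c) S = 372.8 VA  (d) PF = 0.2891 (leading)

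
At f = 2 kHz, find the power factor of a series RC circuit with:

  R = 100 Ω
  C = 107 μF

Step 1 — Angular frequency: ω = 2π·f = 2π·2000 = 1.257e+04 rad/s.
Step 2 — Component impedances:
  R: Z = R = 100 Ω
  C: Z = 1/(jωC) = -j/(ω·C) = 0 - j0.7437 Ω
Step 3 — Series combination: Z_total = R + C = 100 - j0.7437 Ω = 100∠-0.4° Ω.
Step 4 — Power factor: PF = cos(φ) = Re(Z)/|Z| = 100/100 = 1.
Step 5 — Type: Im(Z) = -0.7437 ⇒ leading (phase φ = -0.4°).

PF = 1 (leading, φ = -0.4°)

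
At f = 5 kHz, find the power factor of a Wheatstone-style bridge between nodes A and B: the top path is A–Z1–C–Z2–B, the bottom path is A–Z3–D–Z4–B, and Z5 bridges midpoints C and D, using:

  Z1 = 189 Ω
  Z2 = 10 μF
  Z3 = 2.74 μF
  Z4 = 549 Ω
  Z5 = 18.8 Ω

Step 1 — Angular frequency: ω = 2π·f = 2π·5000 = 3.142e+04 rad/s.
Step 2 — Component impedances:
  Z1: Z = R = 189 Ω
  Z2: Z = 1/(jωC) = -j/(ω·C) = 0 - j3.183 Ω
  Z3: Z = 1/(jωC) = -j/(ω·C) = 0 - j11.62 Ω
  Z4: Z = R = 549 Ω
  Z5: Z = R = 18.8 Ω
Step 3 — Bridge requires nodal analysis (the Z5 bridge couples midpoints C and D, so the two paths cannot be reduced to a simple series/parallel combination). Setting node B to ground and injecting 1 A at node A, the 3-node admittance system at A, C, D solves to V_A = Z_AB = 17.13 - j12.63 Ω = 21.28∠-36.4° Ω.
Step 4 — Power factor: PF = cos(φ) = Re(Z)/|Z| = 17.129/21.283 = 0.8048.
Step 5 — Type: Im(Z) = -12.63 ⇒ leading (phase φ = -36.4°).

PF = 0.8048 (leading, φ = -36.4°)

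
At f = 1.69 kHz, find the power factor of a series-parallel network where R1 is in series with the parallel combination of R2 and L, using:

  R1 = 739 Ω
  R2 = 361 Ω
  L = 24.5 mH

Step 1 — Angular frequency: ω = 2π·f = 2π·1690 = 1.062e+04 rad/s.
Step 2 — Component impedances:
  R1: Z = R = 739 Ω
  R2: Z = R = 361 Ω
  L: Z = jωL = j·1.062e+04·0.0245 = 0 + j260.2 Ω
Step 3 — Parallel branch: R2 || L = 1/(1/R2 + 1/L) = 123.4 + j171.2 Ω.
Step 4 — Series with R1: Z_total = R1 + (R2 || L) = 862.4 + j171.2 Ω = 879.2∠11.2° Ω.
Step 5 — Power factor: PF = cos(φ) = Re(Z)/|Z| = 862.4/879.2 = 0.9809.
Step 6 — Type: Im(Z) = 171.2 ⇒ lagging (phase φ = 11.2°).

PF = 0.9809 (lagging, φ = 11.2°)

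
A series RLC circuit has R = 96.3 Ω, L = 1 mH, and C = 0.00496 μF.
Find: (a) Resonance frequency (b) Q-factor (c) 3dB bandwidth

Step 1 — Resonance condition Im(Z)=0 gives ω₀ = 1/√(LC).
Step 2 — ω₀ = 1/√(0.001·4.96e-09) = 4.49e+05 rad/s.
Step 3 — f₀ = ω₀/(2π) = 7.146e+04 Hz.
Step 4 — Series Q: Q = ω₀L/R = 4.49e+05·0.001/96.3 = 4.663.
Step 5 — 3dB bandwidth: Δω = ω₀/Q = 9.63e+04 rad/s; BW = Δω/(2π) = 1.533e+04 Hz.

(a) f₀ = 7.146e+04 Hz  (b) Q = 4.663  (c) BW = 1.533e+04 Hz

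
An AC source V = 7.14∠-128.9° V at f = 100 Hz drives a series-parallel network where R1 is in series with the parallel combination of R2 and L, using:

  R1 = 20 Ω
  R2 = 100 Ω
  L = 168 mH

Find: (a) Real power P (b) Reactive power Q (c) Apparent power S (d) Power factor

Step 1 — Angular frequency: ω = 2π·f = 2π·100 = 628.3 rad/s.
Step 2 — Component impedances:
  R1: Z = R = 20 Ω
  R2: Z = R = 100 Ω
  L: Z = jωL = j·628.3·0.168 = 0 + j105.6 Ω
Step 3 — Parallel branch: R2 || L = 1/(1/R2 + 1/L) = 52.7 + j49.93 Ω.
Step 4 — Series with R1: Z_total = R1 + (R2 || L) = 72.7 + j49.93 Ω = 88.19∠34.5° Ω.
Step 5 — Source phasor: V = 7.14∠-128.9° V = -4.484 - j5.557 V.
Step 6 — Current: I = V / Z = -0.07757 - j0.02316 A = 0.08096∠-163.4° A.
Step 7 — Complex power: S = V·I* = 0.4765 + j0.3272 VA.
Step 8 — Real power: P = Re(S) = 0.4765 W.
Step 9 — Reactive power: Q = Im(S) = 0.3272 VAR.
Step 10 — Apparent power: |S| = 0.578 VA.
Step 11 — Power factor: PF = P/|S| = 0.8243 (lagging).

(a) P = 0.4765 W  (b) Q = 0.3272 VAR  (c) S = 0.578 VA  (d) PF = 0.8243 (lagging)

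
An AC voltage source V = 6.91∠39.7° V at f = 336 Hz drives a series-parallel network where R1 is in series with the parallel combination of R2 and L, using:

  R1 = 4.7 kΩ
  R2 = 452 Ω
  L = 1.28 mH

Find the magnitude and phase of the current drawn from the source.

Step 1 — Angular frequency: ω = 2π·f = 2π·336 = 2111 rad/s.
Step 2 — Component impedances:
  R1: Z = R = 4700 Ω
  R2: Z = R = 452 Ω
  L: Z = jωL = j·2111·0.00128 = 0 + j2.702 Ω
Step 3 — Parallel branch: R2 || L = 1/(1/R2 + 1/L) = 0.01615 + j2.702 Ω.
Step 4 — Series with R1: Z_total = R1 + (R2 || L) = 4700 + j2.702 Ω = 4700∠0.0° Ω.
Step 5 — Source phasor: V = 6.91∠39.7° V = 5.317 + j4.414 V.
Step 6 — Ohm's law: I = V / Z_total = (5.317 + j4.414) / (4700 + j2.702) = 0.001132 + j0.0009385 A.
Step 7 — Convert to polar: |I| = 0.00147 A, ∠I = 39.7°.

I = 0.00147∠39.7° A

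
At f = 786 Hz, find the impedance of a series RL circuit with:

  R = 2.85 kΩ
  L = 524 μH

Step 1 — Angular frequency: ω = 2π·f = 2π·786 = 4939 rad/s.
Step 2 — Component impedances:
  R: Z = R = 2850 Ω
  L: Z = jωL = j·4939·0.000524 = 0 + j2.588 Ω
Step 3 — Series combination: Z_total = R + L = 2850 + j2.588 Ω = 2850∠0.1° Ω.

Z = 2850 + j2.588 Ω = 2850∠0.1° Ω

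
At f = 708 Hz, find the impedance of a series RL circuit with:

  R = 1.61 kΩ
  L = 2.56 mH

Step 1 — Angular frequency: ω = 2π·f = 2π·708 = 4448 rad/s.
Step 2 — Component impedances:
  R: Z = R = 1610 Ω
  L: Z = jωL = j·4448·0.00256 = 0 + j11.39 Ω
Step 3 — Series combination: Z_total = R + L = 1610 + j11.39 Ω = 1610∠0.4° Ω.

Z = 1610 + j11.39 Ω = 1610∠0.4° Ω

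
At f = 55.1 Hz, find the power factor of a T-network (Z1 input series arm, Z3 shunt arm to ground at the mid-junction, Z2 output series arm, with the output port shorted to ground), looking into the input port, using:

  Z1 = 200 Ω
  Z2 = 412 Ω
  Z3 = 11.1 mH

Step 1 — Angular frequency: ω = 2π·f = 2π·55.1 = 346.2 rad/s.
Step 2 — Component impedances:
  Z1: Z = R = 200 Ω
  Z2: Z = R = 412 Ω
  Z3: Z = jωL = j·346.2·0.0111 = 0 + j3.843 Ω
Step 3 — With the output port shorted to ground, the output series arm Z2 runs from the junction to ground; the shunt arm Z3 also runs from the junction to ground. They appear in parallel: Z3 || Z2 = 0.03584 + j3.843 Ω.
Step 4 — Series with input arm Z1: Z_in = Z1 + (Z3 || Z2) = 200 + j3.843 Ω = 200.1∠1.1° Ω.
Step 5 — Power factor: PF = cos(φ) = Re(Z)/|Z| = 200.036/200.073 = 0.9998.
Step 6 — Type: Im(Z) = 3.843 ⇒ lagging (phase φ = 1.1°).

PF = 0.9998 (lagging, φ = 1.1°)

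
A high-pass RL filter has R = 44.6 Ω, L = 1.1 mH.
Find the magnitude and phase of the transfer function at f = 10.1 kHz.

Step 1 — Angular frequency: ω = 2π·1.01e+04 = 6.346e+04 rad/s.
Step 2 — Transfer function: H(jω) = jωL/(R + jωL).
Step 3 — Numerator jωL = j·69.81; denominator R + jωL = 44.6 + j69.81.
Step 4 — H = 0.7101 + j0.4537.
Step 5 — Magnitude: |H| = 0.8427 (-1.5 dB); phase: φ = 32.6°.

|H| = 0.8427 (-1.5 dB), φ = 32.6°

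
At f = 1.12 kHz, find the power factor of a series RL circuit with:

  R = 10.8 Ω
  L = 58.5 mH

Step 1 — Angular frequency: ω = 2π·f = 2π·1120 = 7037 rad/s.
Step 2 — Component impedances:
  R: Z = R = 10.8 Ω
  L: Z = jωL = j·7037·0.0585 = 0 + j411.7 Ω
Step 3 — Series combination: Z_total = R + L = 10.8 + j411.7 Ω = 411.8∠88.5° Ω.
Step 4 — Power factor: PF = cos(φ) = Re(Z)/|Z| = 10.8/411.8 = 0.02623.
Step 5 — Type: Im(Z) = 411.7 ⇒ lagging (phase φ = 88.5°).

PF = 0.02623 (lagging, φ = 88.5°)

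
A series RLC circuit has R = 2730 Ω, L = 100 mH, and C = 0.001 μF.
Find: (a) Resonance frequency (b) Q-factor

Step 1 — Resonance condition Im(Z)=0 gives ω₀ = 1/√(LC).
Step 2 — ω₀ = 1/√(0.1·1e-09) = 1e+05 rad/s.
Step 3 — f₀ = ω₀/(2π) = 1.592e+04 Hz.
Step 4 — Series Q: Q = ω₀L/R = 1e+05·0.1/2730 = 3.663.

(a) f₀ = 1.592e+04 Hz  (b) Q = 3.663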